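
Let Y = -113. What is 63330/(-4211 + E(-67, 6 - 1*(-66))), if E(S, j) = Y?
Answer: -31665/2162 ≈ -14.646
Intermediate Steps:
E(S, j) = -113
63330/(-4211 + E(-67, 6 - 1*(-66))) = 63330/(-4211 - 113) = 63330/(-4324) = 63330*(-1/4324) = -31665/2162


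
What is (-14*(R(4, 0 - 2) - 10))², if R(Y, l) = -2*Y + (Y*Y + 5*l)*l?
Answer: 176400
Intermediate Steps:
R(Y, l) = -2*Y + l*(Y² + 5*l) (R(Y, l) = -2*Y + (Y² + 5*l)*l = -2*Y + l*(Y² + 5*l))
(-14*(R(4, 0 - 2) - 10))² = (-14*((-2*4 + 5*(0 - 2)² + (0 - 2)*4²) - 10))² = (-14*((-8 + 5*(-2)² - 2*16) - 10))² = (-14*((-8 + 5*4 - 32) - 10))² = (-14*((-8 + 20 - 32) - 10))² = (-14*(-20 - 10))² = (-14*(-30))² = 420² = 176400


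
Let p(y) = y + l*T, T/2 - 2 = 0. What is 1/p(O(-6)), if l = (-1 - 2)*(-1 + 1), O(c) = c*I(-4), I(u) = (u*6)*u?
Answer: -1/576 ≈ -0.0017361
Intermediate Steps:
T = 4 (T = 4 + 2*0 = 4 + 0 = 4)
I(u) = 6*u**2 (I(u) = (6*u)*u = 6*u**2)
O(c) = 96*c (O(c) = c*(6*(-4)**2) = c*(6*16) = c*96 = 96*c)
l = 0 (l = -3*0 = 0)
p(y) = y (p(y) = y + 0*4 = y + 0 = y)
1/p(O(-6)) = 1/(96*(-6)) = 1/(-576) = -1/576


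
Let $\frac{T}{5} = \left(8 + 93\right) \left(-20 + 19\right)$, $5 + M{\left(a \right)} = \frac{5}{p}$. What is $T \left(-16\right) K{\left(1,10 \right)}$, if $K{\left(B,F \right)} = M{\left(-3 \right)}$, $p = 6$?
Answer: $- \frac{101000}{3} \approx -33667.0$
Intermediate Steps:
$M{\left(a \right)} = - \frac{25}{6}$ ($M{\left(a \right)} = -5 + \frac{5}{6} = - \frac{25}{6}$)
$K{\left(B,F \right)} = - \frac{25}{6}$
$T = -505$ ($T = 5 \left(8 + 93\right) \left(-20 + 19\right) = 5 \cdot 101 \left(-1\right) = 5 \left(-101\right) = -505$)
$T \left(-16\right) K{\left(1,10 \right)} = \left(-505\right) \left(-16\right) \left(- \frac{25}{6}\right) = 8080 \left(- \frac{25}{6}\right) = - \frac{101000}{3}$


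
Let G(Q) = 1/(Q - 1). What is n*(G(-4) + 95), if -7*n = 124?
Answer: -58776/35 ≈ -1679.3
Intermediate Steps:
n = -124/7 (n = -⅐*124 = -124/7 ≈ -17.714)
G(Q) = 1/(-1 + Q)
n*(G(-4) + 95) = -124*(1/(-1 - 4) + 95)/7 = -124*(1/(-5) + 95)/7 = -124*(-⅕ + 95)/7 = -124/7*474/5 = -58776/35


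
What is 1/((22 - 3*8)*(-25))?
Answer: 1/50 ≈ 0.020000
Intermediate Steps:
1/((22 - 3*8)*(-25)) = 1/((22 - 24)*(-25)) = 1/(-2*(-25)) = 1/50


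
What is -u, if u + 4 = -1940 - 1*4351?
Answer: 6295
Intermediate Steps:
u = -6295 (u = -4 + (-1940 - 1*4351) = -4 + (-1940 - 4351) = -4 - 6291 = -6295)
-u = -1*(-6295) = 6295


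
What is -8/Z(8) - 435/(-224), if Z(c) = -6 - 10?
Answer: 547/224 ≈ 2.4420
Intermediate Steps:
Z(c) = -16
-8/Z(8) - 435/(-224) = -8/(-16) - 435/(-224) = -8*(-1/16) - 435*(-1/224) = 1/2 + 435/224 = 547/224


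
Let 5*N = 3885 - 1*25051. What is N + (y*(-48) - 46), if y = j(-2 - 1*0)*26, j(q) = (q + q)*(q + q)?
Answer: -121236/5 ≈ -24247.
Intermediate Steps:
j(q) = 4*q**2 (j(q) = (2*q)*(2*q) = 4*q**2)
y = 416 (y = (4*(-2 - 1*0)**2)*26 = (4*(-2 + 0)**2)*26 = (4*(-2)**2)*26 = (4*4)*26 = 16*26 = 416)
N = -21166/5 (N = (3885 - 1*25051)/5 = (3885 - 25051)/5 = (1/5)*(-21166) = -21166/5 ≈ -4233.2)
N + (y*(-48) - 46) = -21166/5 + (416*(-48) - 46) = -21166/5 + (-19968 - 46) = -21166/5 - 20014 = -121236/5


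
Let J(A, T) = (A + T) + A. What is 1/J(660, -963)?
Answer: 1/357 ≈ 0.0028011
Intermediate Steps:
J(A, T) = T + 2*A
1/J(660, -963) = 1/(-963 + 2*660) = 1/(-963 + 1320) = 1/357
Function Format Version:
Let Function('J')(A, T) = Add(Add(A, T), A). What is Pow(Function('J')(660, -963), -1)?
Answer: Rational(1, 357) ≈ 0.0028011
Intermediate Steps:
Function('J')(A, T) = Add(T, Mul(2, A))
Pow(Function('J')(660, -963), -1) = Pow(Add(-963, Mul(2, 660)), -1) = Pow(Add(-963, 1320), -1) = Pow(357, -1) = Rational(1, 357)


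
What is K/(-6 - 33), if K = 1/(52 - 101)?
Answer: 1/1911 ≈ 0.00052329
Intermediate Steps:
K = -1/49 (K = 1/(-49) = -1/49 ≈ -0.020408)
K/(-6 - 33) = -1/(49*(-6 - 33)) = -1/49/(-39) = -1/49*(-1/39) = 1/1911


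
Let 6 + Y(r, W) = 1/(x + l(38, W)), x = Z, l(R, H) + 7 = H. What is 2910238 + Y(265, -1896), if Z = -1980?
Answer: 11300430855/3883 ≈ 2.9102e+6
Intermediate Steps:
l(R, H) = -7 + H
x = -1980
Y(r, W) = -6 + 1/(-1987 + W) (Y(r, W) = -6 + 1/(-1980 + (-7 + W)) = -6 + 1/(-1987 + W))
2910238 + Y(265, -1896) = 2910238 + (11923 - 6*(-1896))/(-1987 - 1896) = 2910238 + (11923 + 11376)/(-3883) = 2910238 - 1/3883*23299 = 2910238 - 23299/3883 = 11300430855/3883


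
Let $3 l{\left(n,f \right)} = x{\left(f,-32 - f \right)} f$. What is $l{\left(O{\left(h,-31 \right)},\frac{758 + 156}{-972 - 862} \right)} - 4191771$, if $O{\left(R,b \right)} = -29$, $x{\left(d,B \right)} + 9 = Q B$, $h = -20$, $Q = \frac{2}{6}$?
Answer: $- \frac{10574434201183}{2522667} \approx -4.1918 \cdot 10^{6}$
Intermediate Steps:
$Q = \frac{1}{3}$ ($Q = 2 \cdot \frac{1}{6} = \frac{1}{3} \approx 0.33333$)
$x{\left(d,B \right)} = -9 + \frac{B}{3}$
$l{\left(n,f \right)} = \frac{f \left(- \frac{59}{3} - \frac{f}{3}\right)}{3}$ ($l{\left(n,f \right)} = \frac{\left(-9 + \frac{-32 - f}{3}\right) f}{3} = \frac{\left(-9 - \left(\frac{32}{3} + \frac{f}{3}\right)\right) f}{3} = \frac{\left(- \frac{59}{3} - \frac{f}{3}\right) f}{3} = \frac{f \left(- \frac{59}{3} - \frac{f}{3}\right)}{3}$)
$l{\left(O{\left(h,-31 \right)},\frac{758 + 156}{-972 - 862} \right)} - 4191771 = - \frac{\frac{758 + 156}{-972 - 862} \left(59 + \frac{758 + 156}{-972 - 862}\right)}{9} - 4191771 = - \frac{\frac{914}{-1834} \left(59 + \frac{914}{-1834}\right)}{9} - 4191771 = - \frac{914 \left(- \frac{1}{1834}\right) \left(59 + 914 \left(- \frac{1}{1834}\right)\right)}{9} - 4191771 = \left(- \frac{1}{9}\right) \left(- \frac{457}{917}\right) \left(59 - \frac{457}{917}\right) - 4191771 = \left(- \frac{1}{9}\right) \left(- \frac{457}{917}\right) \frac{53646}{917} - 4191771 = \frac{8172074}{2522667} - 4191771 = - \frac{10574434201183}{2522667}$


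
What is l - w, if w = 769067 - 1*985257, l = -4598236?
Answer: -4382046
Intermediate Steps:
w = -216190 (w = 769067 - 985257 = -216190)
l - w = -4598236 - 1*(-216190) = -4598236 + 216190 = -4382046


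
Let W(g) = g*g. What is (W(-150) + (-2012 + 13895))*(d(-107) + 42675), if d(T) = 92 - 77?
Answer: 1467810270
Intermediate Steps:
d(T) = 15
W(g) = g²
(W(-150) + (-2012 + 13895))*(d(-107) + 42675) = ((-150)² + (-2012 + 13895))*(15 + 42675) = (22500 + 11883)*42690 = 34383*42690 = 1467810270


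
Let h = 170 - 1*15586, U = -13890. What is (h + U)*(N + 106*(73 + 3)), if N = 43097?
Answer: -1499089818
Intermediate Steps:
h = -15416 (h = 170 - 15586 = -15416)
(h + U)*(N + 106*(73 + 3)) = (-15416 - 13890)*(43097 + 106*(73 + 3)) = -29306*(43097 + 106*76) = -29306*(43097 + 8056) = -29306*51153 = -1499089818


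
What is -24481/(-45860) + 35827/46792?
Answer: 697135293/536470280 ≈ 1.2995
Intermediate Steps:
-24481/(-45860) + 35827/46792 = -24481*(-1/45860) + 35827*(1/46792) = 24481/45860 + 35827/46792 = 697135293/536470280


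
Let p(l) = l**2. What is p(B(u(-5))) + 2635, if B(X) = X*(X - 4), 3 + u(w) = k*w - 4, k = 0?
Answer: 8564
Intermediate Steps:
u(w) = -7 (u(w) = -3 + (0*w - 4) = -3 + (0 - 4) = -3 - 4 = -7)
B(X) = X*(-4 + X)
p(B(u(-5))) + 2635 = (-7*(-4 - 7))**2 + 2635 = (-7*(-11))**2 + 2635 = 77**2 + 2635 = 5929 + 2635 = 8564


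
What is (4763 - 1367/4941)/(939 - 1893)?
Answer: -11766308/2356857 ≈ -4.9924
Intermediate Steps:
(4763 - 1367/4941)/(939 - 1893) = (4763 - 1367*1/4941)/(-954) = (4763 - 1367/4941)*(-1/954) = (23532616/4941)*(-1/954) = -11766308/2356857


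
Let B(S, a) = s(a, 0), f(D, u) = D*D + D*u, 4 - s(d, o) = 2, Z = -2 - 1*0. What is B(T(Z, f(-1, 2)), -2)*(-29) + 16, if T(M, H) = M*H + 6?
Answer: -42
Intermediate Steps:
Z = -2 (Z = -2 + 0 = -2)
s(d, o) = 2 (s(d, o) = 4 - 1*2 = 4 - 2 = 2)
f(D, u) = D² + D*u
T(M, H) = 6 + H*M (T(M, H) = H*M + 6 = 6 + H*M)
B(S, a) = 2
B(T(Z, f(-1, 2)), -2)*(-29) + 16 = 2*(-29) + 16 = -58 + 16 = -42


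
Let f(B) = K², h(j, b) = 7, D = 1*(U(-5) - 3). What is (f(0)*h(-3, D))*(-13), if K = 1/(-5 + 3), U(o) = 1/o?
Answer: -91/4 ≈ -22.750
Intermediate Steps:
D = -16/5 (D = 1*(1/(-5) - 3) = 1*(-⅕ - 3) = 1*(-16/5) = -16/5 ≈ -3.2000)
K = -½ (K = 1/(-2) = -½ ≈ -0.50000)
f(B) = ¼ (f(B) = (-½)² = ¼)
(f(0)*h(-3, D))*(-13) = ((¼)*7)*(-13) = (7/4)*(-13) = -91/4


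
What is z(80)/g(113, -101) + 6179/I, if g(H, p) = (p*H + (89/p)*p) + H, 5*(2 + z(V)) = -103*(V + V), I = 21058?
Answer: 138722053/236081238 ≈ 0.58760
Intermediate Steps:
z(V) = -2 - 206*V/5 (z(V) = -2 + (-103*(V + V))/5 = -2 + (-206*V)/5 = -2 - 206*V/5)
g(H, p) = 89 + H + H*p (g(H, p) = (H*p + 89) + H = (89 + H*p) + H = 89 + H + H*p)
z(80)/g(113, -101) + 6179/I = (-2 - 206/5*80)/(89 + 113 + 113*(-101)) + 6179/21058 = (-2 - 3296)/(89 + 113 - 11413) + 6179*(1/21058) = -3298/(-11211) + 6179/21058 = -3298*(-1/11211) + 6179/21058 = 3298/11211 + 6179/21058 = 138722053/236081238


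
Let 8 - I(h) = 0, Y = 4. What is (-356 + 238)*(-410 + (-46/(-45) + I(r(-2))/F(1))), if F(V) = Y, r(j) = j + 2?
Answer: 2161052/45 ≈ 48023.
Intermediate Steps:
r(j) = 2 + j
I(h) = 8 (I(h) = 8 - 1*0 = 8 + 0 = 8)
F(V) = 4
(-356 + 238)*(-410 + (-46/(-45) + I(r(-2))/F(1))) = (-356 + 238)*(-410 + (-46/(-45) + 8/4)) = -118*(-410 + (-46*(-1/45) + 8*(¼))) = -118*(-410 + (46/45 + 2)) = -118*(-410 + 136/45) = -118*(-18314/45) = 2161052/45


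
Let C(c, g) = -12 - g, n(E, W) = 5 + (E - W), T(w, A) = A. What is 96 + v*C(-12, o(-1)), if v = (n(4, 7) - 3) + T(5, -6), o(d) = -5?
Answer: 145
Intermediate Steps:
n(E, W) = 5 + E - W
v = -7 (v = ((5 + 4 - 1*7) - 3) - 6 = ((5 + 4 - 7) - 3) - 6 = (2 - 3) - 6 = -1 - 6 = -7)
96 + v*C(-12, o(-1)) = 96 - 7*(-12 - 1*(-5)) = 96 - 7*(-12 + 5) = 96 - 7*(-7) = 96 + 49 = 145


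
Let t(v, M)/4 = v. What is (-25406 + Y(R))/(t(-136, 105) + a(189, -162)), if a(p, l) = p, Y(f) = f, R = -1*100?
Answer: 25506/355 ≈ 71.848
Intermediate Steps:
t(v, M) = 4*v
R = -100
(-25406 + Y(R))/(t(-136, 105) + a(189, -162)) = (-25406 - 100)/(4*(-136) + 189) = -25506/(-544 + 189) = -25506/(-355) = -25506*(-1/355) = 25506/355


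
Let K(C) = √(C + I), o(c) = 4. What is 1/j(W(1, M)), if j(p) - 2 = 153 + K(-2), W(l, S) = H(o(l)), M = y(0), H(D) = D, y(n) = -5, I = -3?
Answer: 31/4806 - I*√5/24030 ≈ 0.0064503 - 9.3053e-5*I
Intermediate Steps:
K(C) = √(-3 + C) (K(C) = √(C - 3) = √(-3 + C))
M = -5
W(l, S) = 4
j(p) = 155 + I*√5 (j(p) = 2 + (153 + √(-3 - 2)) = 2 + (153 + √(-5)) = 2 + (153 + I*√5) = 155 + I*√5)
1/j(W(1, M)) = 1/(155 + I*√5)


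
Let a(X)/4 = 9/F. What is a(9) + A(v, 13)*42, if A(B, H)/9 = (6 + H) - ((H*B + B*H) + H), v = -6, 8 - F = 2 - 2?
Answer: 122481/2 ≈ 61241.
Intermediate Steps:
F = 8 (F = 8 - (2 - 2) = 8 - 1*0 = 8 + 0 = 8)
A(B, H) = 54 - 18*B*H (A(B, H) = 9*((6 + H) - ((H*B + B*H) + H)) = 9*((6 + H) - ((B*H + B*H) + H)) = 9*((6 + H) - (2*B*H + H)) = 9*((6 + H) - (H + 2*B*H)) = 9*((6 + H) + (-H - 2*B*H)) = 9*(6 - 2*B*H) = 54 - 18*B*H)
a(X) = 9/2 (a(X) = 4*(9/8) = 9/2)
a(9) + A(v, 13)*42 = 9/2 + (54 - 18*(-6)*13)*42 = 9/2 + (54 + 1404)*42 = 9/2 + 1458*42 = 9/2 + 61236 = 122481/2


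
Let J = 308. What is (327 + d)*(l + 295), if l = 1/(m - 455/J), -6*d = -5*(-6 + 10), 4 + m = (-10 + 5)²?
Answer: 83722653/859 ≈ 97465.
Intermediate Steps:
m = 21 (m = -4 + (-10 + 5)² = -4 + (-5)² = -4 + 25 = 21)
d = 10/3 (d = -(-5)*(-6 + 10)/6 = -(-5)*4/6 = -⅙*(-20) = 10/3 ≈ 3.3333)
l = 44/859 (l = 1/(21 - 455/308) = 1/(21 - 455*1/308) = 1/(21 - 65/44) = 1/(859/44) = 44/859 ≈ 0.051222)
(327 + d)*(l + 295) = (327 + 10/3)*(44/859 + 295) = (991/3)*(253449/859) = 83722653/859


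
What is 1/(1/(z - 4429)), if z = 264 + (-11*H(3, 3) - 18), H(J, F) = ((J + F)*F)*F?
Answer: -4777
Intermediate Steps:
H(J, F) = F**2*(F + J) (H(J, F) = ((F + J)*F)*F = (F*(F + J))*F = F**2*(F + J))
z = -348 (z = 264 + (-11*3**2*(3 + 3) - 18) = 264 + (-99*6 - 18) = 264 + (-11*54 - 18) = 264 + (-594 - 18) = 264 - 612 = -348)
1/(1/(z - 4429)) = 1/(1/(-348 - 4429)) = 1/(1/(-4777)) = 1/(-1/4777) = -4777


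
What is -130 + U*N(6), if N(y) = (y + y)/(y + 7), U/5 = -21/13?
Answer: -23230/169 ≈ -137.46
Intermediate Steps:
U = -105/13 (U = 5*(-21/13) = -105/13 ≈ -8.0769)
N(y) = 2*y/(7 + y) (N(y) = (2*y)/(7 + y) = 2*y/(7 + y))
-130 + U*N(6) = -130 - 210*6/(13*(7 + 6)) = -130 - 210*6/(13*13) = -130 - 105/13*12/13 = -130 - 1260/169 = -23230/169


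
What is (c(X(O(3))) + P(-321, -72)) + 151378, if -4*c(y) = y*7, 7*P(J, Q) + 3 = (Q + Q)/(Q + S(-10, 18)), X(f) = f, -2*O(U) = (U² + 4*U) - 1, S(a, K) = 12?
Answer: 10597679/70 ≈ 1.5140e+5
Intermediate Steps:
O(U) = ½ - 2*U - U²/2 (O(U) = -((U² + 4*U) - 1)/2 = -(-1 + U² + 4*U)/2 = ½ - 2*U - U²/2)
P(J, Q) = -3/7 + 2*Q/(7*(12 + Q)) (P(J, Q) = -3/7 + ((Q + Q)/(Q + 12))/7 = -3/7 + ((2*Q)/(12 + Q))/7 = -3/7 + (2*Q/(12 + Q))/7 = -3/7 + 2*Q/(7*(12 + Q)))
c(y) = -7*y/4 (c(y) = -y*7/4 = -7*y/4)
(c(X(O(3))) + P(-321, -72)) + 151378 = (-7*(½ - 2*3 - ½*3²)/4 + (-36 - 1*(-72))/(7*(12 - 72))) + 151378 = (-7*(½ - 6 - ½*9)/4 + (⅐)*(-36 + 72)/(-60)) + 151378 = (-7*(½ - 6 - 9/2)/4 + (⅐)*(-1/60)*36) + 151378 = (-7/4*(-10) - 3/35) + 151378 = (35/2 - 3/35) + 151378 = 1219/70 + 151378 = 10597679/70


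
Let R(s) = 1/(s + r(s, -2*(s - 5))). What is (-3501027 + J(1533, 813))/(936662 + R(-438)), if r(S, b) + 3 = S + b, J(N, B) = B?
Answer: -8167166/2185545 ≈ -3.7369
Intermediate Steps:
r(S, b) = -3 + S + b (r(S, b) = -3 + (S + b) = -3 + S + b)
R(s) = ⅐ (R(s) = 1/(s + (-3 + s - 2*(s - 5))) = 1/(s + (-3 + s - 2*(-5 + s))) = 1/(s + (-3 + s + (10 - 2*s))) = 1/(s + (7 - s)) = 1/7 = ⅐)
(-3501027 + J(1533, 813))/(936662 + R(-438)) = (-3501027 + 813)/(936662 + ⅐) = -3500214/6556635/7 = -3500214*7/6556635 = -8167166/2185545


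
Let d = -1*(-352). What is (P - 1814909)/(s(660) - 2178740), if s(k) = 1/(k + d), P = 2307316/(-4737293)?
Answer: 790993736796076/949562336644777 ≈ 0.83301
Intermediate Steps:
P = -209756/430663 (P = 2307316*(-1/4737293) = -209756/430663 ≈ -0.48705)
d = 352
s(k) = 1/(352 + k) (s(k) = 1/(k + 352) = 1/(352 + k))
(P - 1814909)/(s(660) - 2178740) = (-209756/430663 - 1814909)/(1/(352 + 660) - 2178740) = -781614364423/(430663*(1/1012 - 2178740)) = -781614364423/(430663*(-2204884879/1012)) = -781614364423/430663*(-1012/2204884879) = 790993736796076/949562336644777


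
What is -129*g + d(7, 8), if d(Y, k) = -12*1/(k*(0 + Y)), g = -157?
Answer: 283539/14 ≈ 20253.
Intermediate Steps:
d(Y, k) = -12/(Y*k) (d(Y, k) = -12*1/(Y*k) = -12/(Y*k))
-129*g + d(7, 8) = -129*(-157) - 12/(7*8) = 20253 - 12*⅐*⅛ = 20253 - 3/14 = 283539/14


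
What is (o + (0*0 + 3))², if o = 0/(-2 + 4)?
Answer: 9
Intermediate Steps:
o = 0 (o = 0/2 = (½)*0 = 0)
(o + (0*0 + 3))² = (0 + (0*0 + 3))² = (0 + (0 + 3))² = (0 + 3)² = 3² = 9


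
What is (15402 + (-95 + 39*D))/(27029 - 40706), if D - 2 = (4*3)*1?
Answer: -15853/13677 ≈ -1.1591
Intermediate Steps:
D = 14 (D = 2 + (4*3)*1 = 2 + 12*1 = 2 + 12 = 14)
(15402 + (-95 + 39*D))/(27029 - 40706) = (15402 + (-95 + 39*14))/(27029 - 40706) = (15402 + (-95 + 546))/(-13677) = (15402 + 451)*(-1/13677) = 15853*(-1/13677) = -15853/13677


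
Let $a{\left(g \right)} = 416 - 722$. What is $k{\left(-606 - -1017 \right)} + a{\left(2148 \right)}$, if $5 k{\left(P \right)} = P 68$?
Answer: $\frac{26418}{5} \approx 5283.6$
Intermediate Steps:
$a{\left(g \right)} = -306$ ($a{\left(g \right)} = 416 - 722 = -306$)
$k{\left(P \right)} = \frac{68 P}{5}$ ($k{\left(P \right)} = \frac{P 68}{5} = \frac{68 P}{5}$)
$k{\left(-606 - -1017 \right)} + a{\left(2148 \right)} = \frac{68 \left(-606 - -1017\right)}{5} - 306 = \frac{68 \left(-606 + 1017\right)}{5} - 306 = \frac{68}{5} \cdot 411 - 306 = \frac{27948}{5} - 306 = \frac{26418}{5}$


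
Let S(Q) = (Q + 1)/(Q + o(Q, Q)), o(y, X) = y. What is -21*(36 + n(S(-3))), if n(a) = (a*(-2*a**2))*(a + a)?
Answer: -20384/27 ≈ -754.96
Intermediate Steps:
S(Q) = (1 + Q)/(2*Q) (S(Q) = (Q + 1)/(Q + Q) = (1 + Q)/((2*Q)) = (1 + Q)*(1/(2*Q)) = (1 + Q)/(2*Q))
n(a) = -4*a**4 (n(a) = (-2*a**3)*(2*a) = -4*a**4)
-21*(36 + n(S(-3))) = -21*(36 - 4*(1 - 3)**4/1296) = -21*(36 - 4*((1/2)*(-1/3)*(-2))**4) = -21*(36 - 4*(1/3)**4) = -21*(36 - 4*1/81) = -21*(36 - 4/81) = -21*2912/81 = -20384/27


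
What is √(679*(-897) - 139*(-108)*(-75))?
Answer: I*√1734963 ≈ 1317.2*I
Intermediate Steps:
√(679*(-897) - 139*(-108)*(-75)) = √(-609063 + 15012*(-75)) = √(-609063 - 1125900) = √(-1734963) = I*√1734963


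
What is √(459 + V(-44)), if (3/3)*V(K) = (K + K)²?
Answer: √8203 ≈ 90.570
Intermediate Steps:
V(K) = 4*K² (V(K) = (K + K)² = (2*K)² = 4*K²)
√(459 + V(-44)) = √(459 + 4*(-44)²) = √(459 + 4*1936) = √(459 + 7744) = √8203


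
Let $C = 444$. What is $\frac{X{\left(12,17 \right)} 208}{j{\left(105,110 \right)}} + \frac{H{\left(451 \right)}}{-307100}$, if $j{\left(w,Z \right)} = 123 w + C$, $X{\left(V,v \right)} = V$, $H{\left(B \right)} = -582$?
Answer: $\frac{129049423}{683758150} \approx 0.18874$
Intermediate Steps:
$j{\left(w,Z \right)} = 444 + 123 w$ ($j{\left(w,Z \right)} = 123 w + 444 = 444 + 123 w$)
$\frac{X{\left(12,17 \right)} 208}{j{\left(105,110 \right)}} + \frac{H{\left(451 \right)}}{-307100} = \frac{12 \cdot 208}{444 + 123 \cdot 105} - \frac{582}{-307100} = \frac{2496}{444 + 12915} - - \frac{291}{153550} = \frac{2496}{13359} + \frac{291}{153550} = 2496 \cdot \frac{1}{13359} + \frac{291}{153550} = \frac{832}{4453} + \frac{291}{153550} = \frac{129049423}{683758150}$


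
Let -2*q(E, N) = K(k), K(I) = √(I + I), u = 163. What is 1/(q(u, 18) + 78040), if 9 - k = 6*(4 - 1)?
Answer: 156080/12180483209 + 3*I*√2/12180483209 ≈ 1.2814e-5 + 3.4831e-10*I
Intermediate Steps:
k = -9 (k = 9 - 6*(4 - 1) = 9 - 6*3 = 9 - 1*18 = 9 - 18 = -9)
K(I) = √2*√I (K(I) = √(2*I) = √2*√I)
q(E, N) = -3*I*√2/2 (q(E, N) = -√2*√(-9)/2 = -√2*3*I/2 = -3*I*√2/2)
1/(q(u, 18) + 78040) = 1/(-3*I*√2/2 + 78040) = 1/(78040 - 3*I*√2/2)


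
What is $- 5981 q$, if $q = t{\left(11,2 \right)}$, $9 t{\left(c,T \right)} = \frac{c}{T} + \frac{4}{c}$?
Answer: $- \frac{257183}{66} \approx -3896.7$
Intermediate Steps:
$t{\left(c,T \right)} = \frac{4}{9 c} + \frac{c}{9 T}$ ($t{\left(c,T \right)} = \frac{\frac{c}{T} + \frac{4}{c}}{9} = \frac{\frac{4}{c} + \frac{c}{T}}{9} = \frac{4}{9 c} + \frac{c}{9 T}$)
$q = \frac{43}{66}$ ($q = \frac{4}{9 \cdot 11} + \frac{1}{9} \cdot 11 \cdot \frac{1}{2} = \frac{4}{9} \cdot \frac{1}{11} + \frac{1}{9} \cdot 11 \cdot \frac{1}{2} = \frac{4}{99} + \frac{11}{18} = \frac{43}{66} \approx 0.65152$)
$- 5981 q = \left(-5981\right) \frac{43}{66} = - \frac{257183}{66}$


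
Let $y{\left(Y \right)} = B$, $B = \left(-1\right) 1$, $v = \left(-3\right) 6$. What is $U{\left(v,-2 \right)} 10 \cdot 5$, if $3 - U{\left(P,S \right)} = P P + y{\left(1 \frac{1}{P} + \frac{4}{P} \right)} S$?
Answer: $-16150$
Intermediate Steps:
$v = -18$
$B = -1$
$y{\left(Y \right)} = -1$
$U{\left(P,S \right)} = 3 + S - P^{2}$ ($U{\left(P,S \right)} = 3 - \left(P P - S\right) = 3 - \left(P^{2} - S\right) = 3 + S - P^{2}$)
$U{\left(v,-2 \right)} 10 \cdot 5 = \left(3 - 2 - \left(-18\right)^{2}\right) 10 \cdot 5 = \left(3 - 2 - 324\right) 10 \cdot 5 = \left(-323\right) 10 \cdot 5 = \left(-3230\right) 5 = -16150$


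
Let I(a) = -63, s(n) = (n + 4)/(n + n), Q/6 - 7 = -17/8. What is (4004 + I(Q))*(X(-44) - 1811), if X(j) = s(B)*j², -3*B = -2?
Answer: 19567065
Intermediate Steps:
B = ⅔ (B = -⅓*(-2) = ⅔ ≈ 0.66667)
Q = 117/4 (Q = 42 + 6*(-17/8) = 42 - 51/4 = 117/4 ≈ 29.250)
s(n) = (4 + n)/(2*n) (s(n) = (4 + n)/((2*n)) = (4 + n)*(1/(2*n)) = (4 + n)/(2*n))
X(j) = 7*j²/2 (X(j) = ((4 + ⅔)/(2*(⅔)))*j² = ((½)*(3/2)*(14/3))*j² = 7*j²/2)
(4004 + I(Q))*(X(-44) - 1811) = (4004 - 63)*((7/2)*(-44)² - 1811) = 3941*((7/2)*1936 - 1811) = 3941*(6776 - 1811) = 3941*4965 = 19567065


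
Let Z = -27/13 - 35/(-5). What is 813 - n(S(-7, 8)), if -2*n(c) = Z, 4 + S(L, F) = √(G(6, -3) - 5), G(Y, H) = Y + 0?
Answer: 10601/13 ≈ 815.46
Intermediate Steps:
G(Y, H) = Y
S(L, F) = -3 (S(L, F) = -4 + √(6 - 5) = -4 + √1 = -4 + 1 = -3)
Z = 64/13 (Z = -27*1/13 - 35*(-⅕) = -27/13 + 7 = 64/13 ≈ 4.9231)
n(c) = -32/13 (n(c) = -½*64/13 = -32/13)
813 - n(S(-7, 8)) = 813 - 1*(-32/13) = 813 + 32/13 = 10601/13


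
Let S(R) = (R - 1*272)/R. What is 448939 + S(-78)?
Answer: 17508796/39 ≈ 4.4894e+5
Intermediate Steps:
S(R) = (-272 + R)/R (S(R) = (R - 272)/R = (-272 + R)/R)
448939 + S(-78) = 448939 + (-272 - 78)/(-78) = 448939 - 1/78*(-350) = 448939 + 175/39 = 17508796/39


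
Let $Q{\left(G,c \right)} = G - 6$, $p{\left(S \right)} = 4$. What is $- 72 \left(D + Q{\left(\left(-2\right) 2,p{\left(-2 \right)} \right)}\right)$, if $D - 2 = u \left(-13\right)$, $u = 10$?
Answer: $9936$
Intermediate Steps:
$D = -128$ ($D = 2 + 10 \left(-13\right) = 2 - 130 = -128$)
$Q{\left(G,c \right)} = -6 + G$ ($Q{\left(G,c \right)} = G - 6 = -6 + G$)
$- 72 \left(D + Q{\left(\left(-2\right) 2,p{\left(-2 \right)} \right)}\right) = - 72 \left(-128 - 10\right) = \left(-72\right) \left(-138\right) = 9936$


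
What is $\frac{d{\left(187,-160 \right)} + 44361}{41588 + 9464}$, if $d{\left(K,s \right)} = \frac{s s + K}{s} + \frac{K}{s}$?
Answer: $\frac{3535893}{4084160} \approx 0.86576$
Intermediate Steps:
$d{\left(K,s \right)} = \frac{K}{s} + \frac{K + s^{2}}{s}$ ($d{\left(K,s \right)} = \frac{s^{2} + K}{s} + \frac{K}{s} = \frac{K + s^{2}}{s} + \frac{K}{s} = \frac{K}{s} + \frac{K + s^{2}}{s}$)
$\frac{d{\left(187,-160 \right)} + 44361}{41588 + 9464} = \frac{\left(-160 + 2 \cdot 187 \frac{1}{-160}\right) + 44361}{41588 + 9464} = \frac{\left(-160 + 2 \cdot 187 \left(- \frac{1}{160}\right)\right) + 44361}{51052} = \left(\left(-160 - \frac{187}{80}\right) + 44361\right) \frac{1}{51052} = \left(- \frac{12987}{80} + 44361\right) \frac{1}{51052} = \frac{3535893}{80} \cdot \frac{1}{51052} = \frac{3535893}{4084160}$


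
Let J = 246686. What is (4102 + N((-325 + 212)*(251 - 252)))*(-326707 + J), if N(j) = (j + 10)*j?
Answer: -1440458021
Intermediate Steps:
N(j) = j*(10 + j) (N(j) = (10 + j)*j = j*(10 + j))
(4102 + N((-325 + 212)*(251 - 252)))*(-326707 + J) = (4102 + ((-325 + 212)*(251 - 252))*(10 + (-325 + 212)*(251 - 252)))*(-326707 + 246686) = (4102 + (-113*(-1))*(10 - 113*(-1)))*(-80021) = (4102 + 113*(10 + 113))*(-80021) = (4102 + 113*123)*(-80021) = (4102 + 13899)*(-80021) = 18001*(-80021) = -1440458021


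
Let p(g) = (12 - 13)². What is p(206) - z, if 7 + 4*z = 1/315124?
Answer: 3466363/1260496 ≈ 2.7500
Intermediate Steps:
z = -2205867/1260496 (z = -7/4 + (¼)/315124 = -7/4 + (¼)*(1/315124) = -7/4 + 1/1260496 = -2205867/1260496 ≈ -1.7500)
p(g) = 1 (p(g) = (-1)² = 1)
p(206) - z = 1 - 1*(-2205867/1260496) = 1 + 2205867/1260496 = 3466363/1260496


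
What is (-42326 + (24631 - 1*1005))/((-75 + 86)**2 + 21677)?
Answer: -9350/10899 ≈ -0.85788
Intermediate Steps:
(-42326 + (24631 - 1*1005))/((-75 + 86)**2 + 21677) = (-42326 + (24631 - 1005))/(11**2 + 21677) = (-42326 + 23626)/(121 + 21677) = -18700/21798 = -18700*1/21798 = -9350/10899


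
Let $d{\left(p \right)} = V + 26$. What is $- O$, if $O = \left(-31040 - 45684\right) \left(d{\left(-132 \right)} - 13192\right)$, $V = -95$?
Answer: $-1017436964$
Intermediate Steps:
$d{\left(p \right)} = -69$ ($d{\left(p \right)} = -95 + 26 = -69$)
$O = 1017436964$ ($O = \left(-31040 - 45684\right) \left(-69 - 13192\right) = \left(-76724\right) \left(-13261\right) = 1017436964$)
$- O = \left(-1\right) 1017436964 = -1017436964$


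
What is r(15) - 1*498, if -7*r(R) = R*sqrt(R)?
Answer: -498 - 15*sqrt(15)/7 ≈ -506.30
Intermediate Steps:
r(R) = -R**(3/2)/7 (r(R) = -R*sqrt(R)/7 = -R**(3/2)/7)
r(15) - 1*498 = -15*sqrt(15)/7 - 1*498 = -15*sqrt(15)/7 - 498 = -498 - 15*sqrt(15)/7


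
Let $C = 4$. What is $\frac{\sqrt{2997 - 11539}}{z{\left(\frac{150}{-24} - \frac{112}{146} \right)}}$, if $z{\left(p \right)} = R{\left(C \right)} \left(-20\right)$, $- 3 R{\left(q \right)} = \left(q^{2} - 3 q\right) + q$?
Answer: $\frac{3 i \sqrt{8542}}{160} \approx 1.7329 i$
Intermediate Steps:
$R{\left(q \right)} = - \frac{q^{2}}{3} + \frac{2 q}{3}$ ($R{\left(q \right)} = - \frac{\left(q^{2} - 3 q\right) + q}{3} = - \frac{q^{2} - 2 q}{3} = - \frac{q^{2}}{3} + \frac{2 q}{3}$)
$z{\left(p \right)} = \frac{160}{3}$ ($z{\left(p \right)} = \frac{1}{3} \cdot 4 \left(2 - 4\right) \left(-20\right) = \frac{1}{3} \cdot 4 \left(-2\right) \left(-20\right) = \left(- \frac{8}{3}\right) \left(-20\right) = \frac{160}{3}$)
$\frac{\sqrt{2997 - 11539}}{z{\left(\frac{150}{-24} - \frac{112}{146} \right)}} = \frac{\sqrt{2997 - 11539}}{\frac{160}{3}} = \sqrt{-8542} \cdot \frac{3}{160} = i \sqrt{8542} \cdot \frac{3}{160} = \frac{3 i \sqrt{8542}}{160}$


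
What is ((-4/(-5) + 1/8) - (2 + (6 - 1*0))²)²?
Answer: 6365529/1600 ≈ 3978.5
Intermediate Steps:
((-4/(-5) + 1/8) - (2 + (6 - 1*0))²)² = ((-4*(-⅕) + 1*(⅛)) - (2 + (6 + 0))²)² = ((⅘ + ⅛) - (2 + 6)²)² = (37/40 - 1*8²)² = (37/40 - 1*64)² = (37/40 - 64)² = (-2523/40)² = 6365529/1600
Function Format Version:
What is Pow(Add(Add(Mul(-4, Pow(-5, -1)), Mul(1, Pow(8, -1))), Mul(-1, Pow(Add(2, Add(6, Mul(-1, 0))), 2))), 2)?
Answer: Rational(6365529, 1600) ≈ 3978.5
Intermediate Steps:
Pow(Add(Add(Mul(-4, Pow(-5, -1)), Mul(1, Pow(8, -1))), Mul(-1, Pow(Add(2, Add(6, Mul(-1, 0))), 2))), 2) = Pow(Add(Add(Mul(-4, Rational(-1, 5)), Mul(1, Rational(1, 8))), Mul(-1, Pow(Add(2, Add(6, 0)), 2))), 2) = Pow(Add(Add(Rational(4, 5), Rational(1, 8)), Mul(-1, Pow(Add(2, 6), 2))), 2) = Pow(Add(Rational(37, 40), Mul(-1, Pow(8, 2))), 2) = Pow(Add(Rational(37, 40), Mul(-1, 64)), 2) = Pow(Add(Rational(37, 40), -64), 2) = Pow(Rational(-2523, 40), 2) = Rational(6365529, 1600)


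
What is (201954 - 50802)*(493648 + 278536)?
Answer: 116717155968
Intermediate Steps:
(201954 - 50802)*(493648 + 278536) = 151152*772184 = 116717155968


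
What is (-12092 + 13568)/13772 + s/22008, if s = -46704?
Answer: -908815/451033 ≈ -2.0150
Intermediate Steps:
(-12092 + 13568)/13772 + s/22008 = (-12092 + 13568)/13772 - 46704/22008 = 1476*(1/13772) - 46704*1/22008 = 369/3443 - 278/131 = -908815/451033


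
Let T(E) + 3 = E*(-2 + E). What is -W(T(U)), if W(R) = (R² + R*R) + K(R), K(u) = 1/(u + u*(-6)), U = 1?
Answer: -641/20 ≈ -32.050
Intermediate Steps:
T(E) = -3 + E*(-2 + E)
K(u) = -1/(5*u) (K(u) = 1/(u - 6*u) = 1/(-5*u) = -1/(5*u))
W(R) = 2*R² - 1/(5*R) (W(R) = (R² + R*R) - 1/(5*R) = (R² + R²) - 1/(5*R) = 2*R² - 1/(5*R))
-W(T(U)) = -(-1 + 10*(-3 + 1² - 2*1)³)/(5*(-3 + 1² - 2*1)) = -(-1 + 10*(-3 + 1 - 2)³)/(5*(-3 + 1 - 2)) = -(-1 + 10*(-4)³)/(5*(-4)) = -(-1)*(-1 + 10*(-64))/(5*4) = -(-1)*(-1 - 640)/(5*4) = -(-1)*(-641)/(5*4) = -1*641/20 = -641/20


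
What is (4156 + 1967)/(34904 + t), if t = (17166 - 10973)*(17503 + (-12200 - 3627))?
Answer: 6123/10414372 ≈ 0.00058794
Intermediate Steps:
t = 10379468 (t = 6193*(17503 - 15827) = 6193*1676 = 10379468)
(4156 + 1967)/(34904 + t) = (4156 + 1967)/(34904 + 10379468) = 6123/10414372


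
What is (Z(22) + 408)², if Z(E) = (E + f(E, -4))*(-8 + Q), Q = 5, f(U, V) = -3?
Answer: 123201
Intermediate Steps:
Z(E) = 9 - 3*E (Z(E) = (E - 3)*(-8 + 5) = (-3 + E)*(-3) = 9 - 3*E)
(Z(22) + 408)² = ((9 - 3*22) + 408)² = ((9 - 66) + 408)² = (-57 + 408)² = 351² = 123201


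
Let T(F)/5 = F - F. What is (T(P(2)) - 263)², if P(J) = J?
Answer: 69169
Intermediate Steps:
T(F) = 0 (T(F) = 5*(F - F) = 5*0 = 0)
(T(P(2)) - 263)² = (0 - 263)² = (-263)² = 69169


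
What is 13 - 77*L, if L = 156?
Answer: -11999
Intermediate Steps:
13 - 77*L = 13 - 77*156 = 13 - 12012 = -11999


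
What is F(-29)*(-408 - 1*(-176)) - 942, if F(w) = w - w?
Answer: -942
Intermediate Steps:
F(w) = 0
F(-29)*(-408 - 1*(-176)) - 942 = 0*(-408 - 1*(-176)) - 942 = 0*(-408 + 176) - 942 = 0*(-232) - 942 = 0 - 942 = -942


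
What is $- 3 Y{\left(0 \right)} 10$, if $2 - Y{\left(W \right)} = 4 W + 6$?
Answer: $120$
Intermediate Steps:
$Y{\left(W \right)} = -4 - 4 W$ ($Y{\left(W \right)} = 2 - \left(4 W + 6\right) = 2 - \left(6 + 4 W\right) = -4 - 4 W$)
$- 3 Y{\left(0 \right)} 10 = - 3 \left(-4 - 0\right) 10 = - 3 \left(-4 + 0\right) 10 = \left(-3\right) \left(-4\right) 10 = 12 \cdot 10 = 120$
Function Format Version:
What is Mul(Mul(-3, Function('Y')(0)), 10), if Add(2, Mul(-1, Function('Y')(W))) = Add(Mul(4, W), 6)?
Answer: 120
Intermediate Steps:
Function('Y')(W) = Add(-4, Mul(-4, W)) (Function('Y')(W) = Add(2, Mul(-1, Add(Mul(4, W), 6))) = Add(2, Mul(-1, Add(6, Mul(4, W)))) = Add(2, Add(-6, Mul(-4, W))) = Add(-4, Mul(-4, W)))
Mul(Mul(-3, Function('Y')(0)), 10) = Mul(Mul(-3, Add(-4, Mul(-4, 0))), 10) = Mul(Mul(-3, Add(-4, 0)), 10) = Mul(Mul(-3, -4), 10) = Mul(12, 10) = 120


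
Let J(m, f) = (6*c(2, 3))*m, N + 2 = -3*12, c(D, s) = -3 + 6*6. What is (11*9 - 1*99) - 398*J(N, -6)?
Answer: 2994552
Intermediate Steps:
c(D, s) = 33 (c(D, s) = -3 + 36 = 33)
N = -38 (N = -2 - 3*12 = -2 - 36 = -38)
J(m, f) = 198*m (J(m, f) = (6*33)*m = 198*m)
(11*9 - 1*99) - 398*J(N, -6) = (11*9 - 1*99) - 78804*(-38) = (99 - 99) - 398*(-7524) = 0 + 2994552 = 2994552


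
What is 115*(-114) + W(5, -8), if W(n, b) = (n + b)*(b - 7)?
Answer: -13065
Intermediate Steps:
W(n, b) = (-7 + b)*(b + n) (W(n, b) = (b + n)*(-7 + b) = (-7 + b)*(b + n))
115*(-114) + W(5, -8) = 115*(-114) + ((-8)² - 7*(-8) - 7*5 - 8*5) = -13110 + (64 + 56 - 35 - 40) = -13110 + 45 = -13065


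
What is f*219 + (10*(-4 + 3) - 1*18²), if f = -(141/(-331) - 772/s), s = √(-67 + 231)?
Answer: -79675/331 + 84534*√41/41 ≈ 12961.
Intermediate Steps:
s = 2*√41 (s = √164 = 2*√41 ≈ 12.806)
f = 141/331 + 386*√41/41 (f = -(141/(-331) - 772*√41/82) = -(141*(-1/331) - 386*√41/41) = -(-141/331 - 386*√41/41) = 141/331 + 386*√41/41 ≈ 60.709)
f*219 + (10*(-4 + 3) - 1*18²) = (141/331 + 386*√41/41)*219 + (10*(-4 + 3) - 1*18²) = (30879/331 + 84534*√41/41) + (10*(-1) - 1*324) = (30879/331 + 84534*√41/41) + (-10 - 324) = (30879/331 + 84534*√41/41) - 334 = -79675/331 + 84534*√41/41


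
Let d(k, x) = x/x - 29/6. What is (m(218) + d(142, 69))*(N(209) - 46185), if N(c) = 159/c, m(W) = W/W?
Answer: 27348767/209 ≈ 1.3086e+5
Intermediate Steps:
m(W) = 1
d(k, x) = -23/6 (d(k, x) = 1 - 29*⅙ = 1 - 29/6 = -23/6)
(m(218) + d(142, 69))*(N(209) - 46185) = (1 - 23/6)*(159/209 - 46185) = -17*(159*(1/209) - 46185)/6 = -17*(159/209 - 46185)/6 = -17/6*(-9652506/209) = 27348767/209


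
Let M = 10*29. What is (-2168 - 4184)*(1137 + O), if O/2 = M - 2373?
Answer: 19240208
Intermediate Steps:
M = 290
O = -4166 (O = 2*(290 - 2373) = 2*(-2083) = -4166)
(-2168 - 4184)*(1137 + O) = (-2168 - 4184)*(1137 - 4166) = -6352*(-3029) = 19240208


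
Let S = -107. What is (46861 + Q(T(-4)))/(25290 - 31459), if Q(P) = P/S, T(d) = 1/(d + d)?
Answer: -40113017/5280664 ≈ -7.5962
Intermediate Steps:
T(d) = 1/(2*d)
Q(P) = -P/107 (Q(P) = P/(-107) = P*(-1/107) = -P/107)
(46861 + Q(T(-4)))/(25290 - 31459) = (46861 - 1/(214*(-4)))/(25290 - 31459) = (46861 - (-1)/(214*4))/(-6169) = (46861 - 1/107*(-⅛))*(-1/6169) = (46861 + 1/856)*(-1/6169) = (40113017/856)*(-1/6169) = -40113017/5280664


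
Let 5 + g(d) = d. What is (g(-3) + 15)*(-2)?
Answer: -14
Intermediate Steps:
g(d) = -5 + d
(g(-3) + 15)*(-2) = ((-5 - 3) + 15)*(-2) = (-8 + 15)*(-2) = 7*(-2) = -14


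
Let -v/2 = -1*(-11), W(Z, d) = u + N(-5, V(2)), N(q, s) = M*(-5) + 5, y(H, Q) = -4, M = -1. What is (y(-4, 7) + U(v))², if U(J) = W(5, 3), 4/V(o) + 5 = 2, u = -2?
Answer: 16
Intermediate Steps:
V(o) = -4/3 (V(o) = 4/(-5 + 2) = 4/(-3) = 4*(-⅓) = -4/3)
N(q, s) = 10 (N(q, s) = -1*(-5) + 5 = 5 + 5 = 10)
W(Z, d) = 8 (W(Z, d) = -2 + 10 = 8)
v = -22 (v = -(-2)*(-11) = -2*11 = -22)
U(J) = 8
(y(-4, 7) + U(v))² = (-4 + 8)² = 4² = 16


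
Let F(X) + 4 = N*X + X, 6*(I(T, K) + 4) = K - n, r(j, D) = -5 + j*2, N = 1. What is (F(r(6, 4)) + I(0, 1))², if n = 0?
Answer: 1369/36 ≈ 38.028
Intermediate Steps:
r(j, D) = -5 + 2*j
I(T, K) = -4 + K/6 (I(T, K) = -4 + (K - 1*0)/6 = -4 + (K + 0)/6 = -4 + K/6)
F(X) = -4 + 2*X (F(X) = -4 + (1*X + X) = -4 + (X + X) = -4 + 2*X)
(F(r(6, 4)) + I(0, 1))² = ((-4 + 2*(-5 + 2*6)) + (-4 + (⅙)*1))² = ((-4 + 2*(-5 + 12)) + (-4 + ⅙))² = ((-4 + 2*7) - 23/6)² = ((-4 + 14) - 23/6)² = (10 - 23/6)² = (37/6)² = 1369/36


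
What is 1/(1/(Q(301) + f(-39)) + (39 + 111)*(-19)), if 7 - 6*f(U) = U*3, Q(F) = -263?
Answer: -727/2071953 ≈ -0.00035088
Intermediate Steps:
f(U) = 7/6 - U/2 (f(U) = 7/6 - U*3/6 = 7/6 - U/2)
1/(1/(Q(301) + f(-39)) + (39 + 111)*(-19)) = 1/(1/(-263 + (7/6 - ½*(-39))) + (39 + 111)*(-19)) = 1/(1/(-263 + (7/6 + 39/2)) + 150*(-19)) = 1/(1/(-263 + 62/3) - 2850) = 1/(1/(-727/3) - 2850) = 1/(-3/727 - 2850) = 1/(-2071953/727) = -727/2071953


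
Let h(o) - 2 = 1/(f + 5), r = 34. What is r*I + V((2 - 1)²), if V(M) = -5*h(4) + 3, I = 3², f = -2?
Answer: 892/3 ≈ 297.33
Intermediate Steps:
I = 9
h(o) = 7/3 (h(o) = 2 + 1/(-2 + 5) = 2 + 1/3 = 2 + ⅓ = 7/3)
V(M) = -26/3 (V(M) = -5*7/3 + 3 = -35/3 + 3 = -26/3)
r*I + V((2 - 1)²) = 34*9 - 26/3 = 306 - 26/3 = 892/3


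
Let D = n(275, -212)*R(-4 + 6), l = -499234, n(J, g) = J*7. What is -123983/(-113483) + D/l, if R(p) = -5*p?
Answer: 32040538386/28327286011 ≈ 1.1311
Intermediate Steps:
n(J, g) = 7*J
D = -19250 (D = (7*275)*(-5*(-4 + 6)) = 1925*(-5*2) = 1925*(-10) = -19250)
-123983/(-113483) + D/l = -123983/(-113483) - 19250/(-499234) = -123983*(-1/113483) - 19250*(-1/499234) = 123983/113483 + 9625/249617 = 32040538386/28327286011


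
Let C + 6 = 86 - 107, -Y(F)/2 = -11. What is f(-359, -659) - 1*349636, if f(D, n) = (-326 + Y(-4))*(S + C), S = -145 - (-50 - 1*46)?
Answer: -326532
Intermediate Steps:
Y(F) = 22 (Y(F) = -2*(-11) = 22)
C = -27 (C = -6 + (86 - 107) = -6 - 21 = -27)
S = -49 (S = -145 - (-50 - 46) = -145 - 1*(-96) = -145 + 96 = -49)
f(D, n) = 23104 (f(D, n) = (-326 + 22)*(-49 - 27) = -304*(-76) = 23104)
f(-359, -659) - 1*349636 = 23104 - 1*349636 = 23104 - 349636 = -326532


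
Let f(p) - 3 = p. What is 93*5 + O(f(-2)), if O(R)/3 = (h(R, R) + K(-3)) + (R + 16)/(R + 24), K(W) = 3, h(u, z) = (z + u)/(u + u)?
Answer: 11976/25 ≈ 479.04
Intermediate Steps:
h(u, z) = (u + z)/(2*u) (h(u, z) = (u + z)/((2*u)) = (u + z)*(1/(2*u)) = (u + z)/(2*u))
f(p) = 3 + p
O(R) = 12 + 3*(16 + R)/(24 + R) (O(R) = 3*(((R + R)/(2*R) + 3) + (R + 16)/(R + 24)) = 3*(((2*R)/(2*R) + 3) + (16 + R)/(24 + R)) = 3*((1 + 3) + (16 + R)/(24 + R)) = 3*(4 + (16 + R)/(24 + R)) = 12 + 3*(16 + R)/(24 + R))
93*5 + O(f(-2)) = 93*5 + 3*(112 + 5*(3 - 2))/(24 + (3 - 2)) = 465 + 3*(112 + 5*1)/(24 + 1) = 465 + 3*(112 + 5)/25 = 465 + 3*(1/25)*117 = 465 + 351/25 = 11976/25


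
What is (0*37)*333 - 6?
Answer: -6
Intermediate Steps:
(0*37)*333 - 6 = 0*333 - 6 = 0 - 6 = -6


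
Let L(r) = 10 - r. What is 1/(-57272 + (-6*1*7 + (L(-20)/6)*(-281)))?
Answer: -1/58719 ≈ -1.7030e-5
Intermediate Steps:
1/(-57272 + (-6*1*7 + (L(-20)/6)*(-281))) = 1/(-57272 + (-6*1*7 + ((10 - 1*(-20))/6)*(-281))) = 1/(-57272 + (-6*7 + ((10 + 20)*(1/6))*(-281))) = 1/(-57272 + (-42 + (30*(1/6))*(-281))) = 1/(-57272 + (-42 + 5*(-281))) = 1/(-57272 + (-42 - 1405)) = 1/(-57272 - 1447) = 1/(-58719) = -1/58719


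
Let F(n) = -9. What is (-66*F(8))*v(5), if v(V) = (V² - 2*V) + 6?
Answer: 12474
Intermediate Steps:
v(V) = 6 + V² - 2*V
(-66*F(8))*v(5) = (-66*(-9))*(6 + 5² - 2*5) = 594*(6 + 25 - 10) = 594*21 = 12474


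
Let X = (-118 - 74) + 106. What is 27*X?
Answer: -2322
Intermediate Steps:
X = -86 (X = -192 + 106 = -86)
27*X = 27*(-86) = -2322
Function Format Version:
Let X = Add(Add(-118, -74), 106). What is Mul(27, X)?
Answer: -2322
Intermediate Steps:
X = -86 (X = Add(-192, 106) = -86)
Mul(27, X) = Mul(27, -86) = -2322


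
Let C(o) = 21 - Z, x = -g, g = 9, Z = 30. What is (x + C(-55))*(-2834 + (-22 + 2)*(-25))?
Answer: 42012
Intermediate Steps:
x = -9 (x = -1*9 = -9)
C(o) = -9 (C(o) = 21 - 1*30 = 21 - 30 = -9)
(x + C(-55))*(-2834 + (-22 + 2)*(-25)) = (-9 - 9)*(-2834 + (-22 + 2)*(-25)) = -18*(-2834 - 20*(-25)) = -18*(-2834 + 500) = -18*(-2334) = 42012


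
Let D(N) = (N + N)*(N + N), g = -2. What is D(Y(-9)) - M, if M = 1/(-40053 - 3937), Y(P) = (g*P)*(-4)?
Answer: 912176641/43990 ≈ 20736.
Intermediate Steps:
Y(P) = 8*P (Y(P) = -2*P*(-4) = 8*P)
M = -1/43990 (M = 1/(-43990) = -1/43990 ≈ -2.2732e-5)
D(N) = 4*N**2 (D(N) = (2*N)*(2*N) = 4*N**2)
D(Y(-9)) - M = 4*(8*(-9))**2 - 1*(-1/43990) = 4*(-72)**2 + 1/43990 = 4*5184 + 1/43990 = 20736 + 1/43990 = 912176641/43990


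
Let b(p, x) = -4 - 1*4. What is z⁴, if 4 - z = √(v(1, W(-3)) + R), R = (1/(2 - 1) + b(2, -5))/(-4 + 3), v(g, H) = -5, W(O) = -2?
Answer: (4 - √2)⁴ ≈ 44.706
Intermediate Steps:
b(p, x) = -8 (b(p, x) = -4 - 4 = -8)
R = 7 (R = (1/(2 - 1) - 8)/(-4 + 3) = (1/1 - 8)/(-1) = (1 - 8)*(-1) = -7*(-1) = 7)
z = 4 - √2 (z = 4 - √(-5 + 7) = 4 - √2 ≈ 2.5858)
z⁴ = (4 - √2)⁴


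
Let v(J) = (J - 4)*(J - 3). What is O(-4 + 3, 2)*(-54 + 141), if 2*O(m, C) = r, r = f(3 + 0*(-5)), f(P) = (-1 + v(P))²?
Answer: 87/2 ≈ 43.500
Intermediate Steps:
v(J) = (-4 + J)*(-3 + J)
f(P) = (11 + P² - 7*P)² (f(P) = (-1 + (12 + P² - 7*P))² = (11 + P² - 7*P)²)
r = 1 (r = (11 + (3 + 0*(-5))² - 7*(3 + 0*(-5)))² = (11 + (3 + 0)² - 7*(3 + 0))² = (11 + 3² - 7*3)² = (11 + 9 - 21)² = (-1)² = 1)
O(m, C) = ½ (O(m, C) = (½)*1 = ½)
O(-4 + 3, 2)*(-54 + 141) = (-54 + 141)/2 = (½)*87 = 87/2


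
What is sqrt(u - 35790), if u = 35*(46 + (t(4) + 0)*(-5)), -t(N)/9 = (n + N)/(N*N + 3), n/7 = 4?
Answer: 2*I*sqrt(2845345)/19 ≈ 177.56*I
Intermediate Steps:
n = 28 (n = 7*4 = 28)
t(N) = -9*(28 + N)/(3 + N**2) (t(N) = -9*(28 + N)/(N*N + 3) = -9*(28 + N)/(N**2 + 3) = -9*(28 + N)/(3 + N**2))
u = 80990/19 (u = 35*(46 + (9*(-28 - 1*4)/(3 + 4**2) + 0)*(-5)) = 35*(46 + (9*(-28 - 4)/(3 + 16) + 0)*(-5)) = 35*(46 + (9*(-32)/19 + 0)*(-5)) = 35*(46 + (9*(1/19)*(-32) + 0)*(-5)) = 35*(46 + (-288/19 + 0)*(-5)) = 35*(46 - 288/19*(-5)) = 35*(46 + 1440/19) = 35*(2314/19) = 80990/19 ≈ 4262.6)
sqrt(u - 35790) = sqrt(80990/19 - 35790) = sqrt(-599020/19) = 2*I*sqrt(2845345)/19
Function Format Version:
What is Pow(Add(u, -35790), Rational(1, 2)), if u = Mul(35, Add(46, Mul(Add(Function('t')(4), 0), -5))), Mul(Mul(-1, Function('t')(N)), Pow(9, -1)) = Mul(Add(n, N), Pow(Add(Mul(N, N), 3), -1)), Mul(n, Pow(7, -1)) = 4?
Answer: Mul(Rational(2, 19), I, Pow(2845345, Rational(1, 2))) ≈ Mul(177.56, I)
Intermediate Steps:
n = 28 (n = Mul(7, 4) = 28)
Function('t')(N) = Mul(-9, Pow(Add(3, Pow(N, 2)), -1), Add(28, N)) (Function('t')(N) = Mul(-9, Mul(Add(28, N), Pow(Add(Mul(N, N), 3), -1))) = Mul(-9, Mul(Add(28, N), Pow(Add(Pow(N, 2), 3), -1))) = Mul(-9, Mul(Add(28, N), Pow(Add(3, Pow(N, 2)), -1))) = Mul(-9, Mul(Pow(Add(3, Pow(N, 2)), -1), Add(28, N))) = Mul(-9, Pow(Add(3, Pow(N, 2)), -1), Add(28, N)))
u = Rational(80990, 19) (u = Mul(35, Add(46, Mul(Add(Mul(9, Pow(Add(3, Pow(4, 2)), -1), Add(-28, Mul(-1, 4))), 0), -5))) = Mul(35, Add(46, Mul(Add(Mul(9, Pow(Add(3, 16), -1), Add(-28, -4)), 0), -5))) = Mul(35, Add(46, Mul(Add(Mul(9, Pow(19, -1), -32), 0), -5))) = Mul(35, Add(46, Mul(Add(Mul(9, Rational(1, 19), -32), 0), -5))) = Mul(35, Add(46, Mul(Add(Rational(-288, 19), 0), -5))) = Mul(35, Add(46, Mul(Rational(-288, 19), -5))) = Mul(35, Add(46, Rational(1440, 19))) = Mul(35, Rational(2314, 19)) = Rational(80990, 19) ≈ 4262.6)
Pow(Add(u, -35790), Rational(1, 2)) = Pow(Add(Rational(80990, 19), -35790), Rational(1, 2)) = Pow(Rational(-599020, 19), Rational(1, 2)) = Mul(Rational(2, 19), I, Pow(2845345, Rational(1, 2)))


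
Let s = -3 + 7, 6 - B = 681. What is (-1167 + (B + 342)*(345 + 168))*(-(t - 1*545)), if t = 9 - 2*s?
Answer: -93565824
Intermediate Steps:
B = -675 (B = 6 - 1*681 = 6 - 681 = -675)
s = 4
t = 1 (t = 9 - 2*4 = 9 - 8 = 1)
(-1167 + (B + 342)*(345 + 168))*(-(t - 1*545)) = (-1167 + (-675 + 342)*(345 + 168))*(-(1 - 1*545)) = (-1167 - 333*513)*(-(1 - 545)) = (-1167 - 170829)*(-1*(-544)) = -171996*544 = -93565824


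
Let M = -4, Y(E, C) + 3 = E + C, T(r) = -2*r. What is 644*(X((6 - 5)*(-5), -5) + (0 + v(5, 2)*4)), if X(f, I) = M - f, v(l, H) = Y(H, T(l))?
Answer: -27692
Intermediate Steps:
Y(E, C) = -3 + C + E (Y(E, C) = -3 + (E + C) = -3 + (C + E) = -3 + C + E)
v(l, H) = -3 + H - 2*l (v(l, H) = -3 - 2*l + H = -3 + H - 2*l)
X(f, I) = -4 - f
644*(X((6 - 5)*(-5), -5) + (0 + v(5, 2)*4)) = 644*((-4 - (6 - 5)*(-5)) + (0 + (-3 + 2 - 2*5)*4)) = 644*((-4 - (-5)) + (0 + (-3 + 2 - 10)*4)) = 644*((-4 - 1*(-5)) + (0 - 11*4)) = 644*((-4 + 5) + (0 - 44)) = 644*(1 - 44) = 644*(-43) = -27692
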